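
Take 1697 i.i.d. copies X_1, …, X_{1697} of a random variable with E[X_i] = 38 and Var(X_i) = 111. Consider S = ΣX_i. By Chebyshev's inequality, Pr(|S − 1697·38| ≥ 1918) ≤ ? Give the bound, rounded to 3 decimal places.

0.051

Var(S) = n·Var(X_i) = 1697·111 = 188367.
Chebyshev: Pr(|S − 1697·38| ≥ 1918) ≤ Var(S)/1918² = 188367/3678724 = 0.0512.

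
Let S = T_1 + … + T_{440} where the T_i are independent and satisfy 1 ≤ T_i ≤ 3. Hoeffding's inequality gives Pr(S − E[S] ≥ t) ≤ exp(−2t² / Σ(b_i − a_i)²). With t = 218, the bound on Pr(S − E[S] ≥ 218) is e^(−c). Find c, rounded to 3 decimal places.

54.005

Σ(b_i − a_i)² = 440·(2)² = 1760.
c = 2t²/1760 = 2·218²/1760 = 54.0045.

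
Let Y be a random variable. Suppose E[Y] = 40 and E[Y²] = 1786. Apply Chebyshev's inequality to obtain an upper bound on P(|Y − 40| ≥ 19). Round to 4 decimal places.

0.5152

Var(Y) = E[Y²] − (E[Y])² = 1786 − 1600 = 186.
Chebyshev's inequality: P(|Y − μ| ≥ t) ≤ Var(Y)/t² = 186/361 = 0.5152.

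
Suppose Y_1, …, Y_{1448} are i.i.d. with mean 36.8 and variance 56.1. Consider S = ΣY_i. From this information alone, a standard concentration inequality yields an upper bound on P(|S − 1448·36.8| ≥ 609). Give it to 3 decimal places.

With mean and variance of each term known, Chebyshev's inequality bounds the deviation of the sum (or sample mean).
Var(S) = n·Var(Y_i) = 1448·56.1 = 81232.8.
Chebyshev: P(|S − 1448·36.8| ≥ 609) ≤ Var(S)/609² = 81232.8/370881 = 0.2190.

0.219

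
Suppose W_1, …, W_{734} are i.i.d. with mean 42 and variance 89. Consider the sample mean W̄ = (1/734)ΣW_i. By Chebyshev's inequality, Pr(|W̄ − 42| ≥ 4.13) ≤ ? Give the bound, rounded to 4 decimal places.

0.0071

Var(W̄) = Var(W_i)/n = 89/734 = 0.12125.
Chebyshev: Pr(|W̄ − 42| ≥ 4.13) ≤ Var(W̄)/(4.13)² = 89/(734·4.13²) = 0.0071.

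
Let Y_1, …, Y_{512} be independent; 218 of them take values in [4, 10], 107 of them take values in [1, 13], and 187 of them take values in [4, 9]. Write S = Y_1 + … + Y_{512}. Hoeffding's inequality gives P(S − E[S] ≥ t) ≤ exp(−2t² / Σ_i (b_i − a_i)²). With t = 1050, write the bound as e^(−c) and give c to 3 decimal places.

78.945

Σ(b_i − a_i)² = 218·6² + 107·12² + 187·5² = 27931.
c = 2t² / 27931 = 2·1050² / 27931 = 78.9445.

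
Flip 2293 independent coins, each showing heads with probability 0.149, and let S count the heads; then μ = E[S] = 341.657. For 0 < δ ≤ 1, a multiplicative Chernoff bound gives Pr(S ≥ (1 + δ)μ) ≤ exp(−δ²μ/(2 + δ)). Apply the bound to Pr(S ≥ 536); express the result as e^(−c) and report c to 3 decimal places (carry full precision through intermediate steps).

43.034

Write 536 = (1 + δ)μ, so δ = 536/341.657 − 1 = 0.5688249…
Then the exponent is δ²μ/(2 + δ) = (536 − μ)² / (μ·(2 + δ)) = 43.034126.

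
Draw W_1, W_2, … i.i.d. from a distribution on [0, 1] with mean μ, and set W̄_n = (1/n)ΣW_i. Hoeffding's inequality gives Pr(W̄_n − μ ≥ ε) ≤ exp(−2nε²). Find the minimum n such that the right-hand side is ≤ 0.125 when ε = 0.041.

Require exp(−2nε²) ≤ 0.125, i.e. 2nε² ≥ ln(1/0.125) = 2.079442.
So n ≥ 2.079442 / (2·0.041²) = 618.513.
The smallest integer n is 619.

619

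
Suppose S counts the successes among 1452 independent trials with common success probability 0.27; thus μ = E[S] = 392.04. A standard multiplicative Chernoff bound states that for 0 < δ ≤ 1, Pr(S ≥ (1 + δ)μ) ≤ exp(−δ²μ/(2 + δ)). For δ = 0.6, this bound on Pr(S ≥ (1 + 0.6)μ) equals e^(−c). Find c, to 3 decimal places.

c = δ²μ/(2 + δ) = 0.6²·392.04/(2 + 0.6) = 54.2825.

54.282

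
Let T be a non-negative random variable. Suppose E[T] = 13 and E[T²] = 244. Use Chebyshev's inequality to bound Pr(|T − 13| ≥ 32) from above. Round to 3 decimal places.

Var(T) = E[T²] − (E[T])² = 244 − 169 = 75.
Chebyshev's inequality: Pr(|T − μ| ≥ t) ≤ Var(T)/t² = 75/1024 = 0.0732.

0.073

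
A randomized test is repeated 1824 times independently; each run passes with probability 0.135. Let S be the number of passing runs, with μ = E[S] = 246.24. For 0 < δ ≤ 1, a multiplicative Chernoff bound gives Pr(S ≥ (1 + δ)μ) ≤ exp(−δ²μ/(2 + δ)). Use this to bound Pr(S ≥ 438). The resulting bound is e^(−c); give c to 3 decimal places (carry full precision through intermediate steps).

53.741

Write 438 = (1 + δ)μ, so δ = 438/246.24 − 1 = 0.7787524…
Then the exponent is δ²μ/(2 + δ) = (438 − μ)² / (μ·(2 + δ)) = 53.741228.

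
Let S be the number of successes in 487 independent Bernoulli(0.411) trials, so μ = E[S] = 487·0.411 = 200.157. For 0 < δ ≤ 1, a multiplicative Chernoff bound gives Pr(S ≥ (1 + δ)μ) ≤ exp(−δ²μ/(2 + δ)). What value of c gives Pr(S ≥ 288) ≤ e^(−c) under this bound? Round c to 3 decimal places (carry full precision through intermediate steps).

15.807

Write 288 = (1 + δ)μ, so δ = 288/200.157 − 1 = 0.4388705…
Then the exponent is δ²μ/(2 + δ) = (288 − μ)² / (μ·(2 + δ)) = 15.807195.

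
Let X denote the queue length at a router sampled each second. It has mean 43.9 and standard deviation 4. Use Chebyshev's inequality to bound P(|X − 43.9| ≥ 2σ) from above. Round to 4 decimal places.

0.2500

Chebyshev: P(|X − μ| ≥ t) ≤ Var(X)/t².
Var(X) = σ² = 4² = 16.
t = 2·4 = 8.
Bound = 16 / 64 = 0.2500.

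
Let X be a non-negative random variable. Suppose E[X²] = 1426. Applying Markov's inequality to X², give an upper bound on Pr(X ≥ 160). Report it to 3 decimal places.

Since X ≥ 0, the event {X ≥ 160} is the same as {X² ≥ 25600}.
Markov's inequality applied to X² gives Pr(X² ≥ 25600) ≤ E[X²]/25600 = 1426/25600 = 0.0557.

0.056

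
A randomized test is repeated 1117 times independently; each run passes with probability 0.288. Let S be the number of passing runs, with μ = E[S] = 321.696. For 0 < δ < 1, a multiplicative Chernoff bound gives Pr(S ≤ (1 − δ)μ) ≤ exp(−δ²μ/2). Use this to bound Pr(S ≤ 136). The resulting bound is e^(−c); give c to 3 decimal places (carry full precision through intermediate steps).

Write 136 = (1 − δ)μ, so δ = 1 − 136/321.696 = 0.5772406…
Then the exponent is δ²μ/2 = (μ − 136)²/(2μ) = 53.595638.

53.596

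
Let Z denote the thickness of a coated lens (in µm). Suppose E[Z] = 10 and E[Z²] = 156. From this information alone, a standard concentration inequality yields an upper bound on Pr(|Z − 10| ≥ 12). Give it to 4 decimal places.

0.3889

The first two moments determine the variance, so Chebyshev's inequality is the sharpest standard bound available.
Var(Z) = E[Z²] − (E[Z])² = 156 − 100 = 56.
Chebyshev's inequality: Pr(|Z − μ| ≥ t) ≤ Var(Z)/t² = 56/144 = 0.3889.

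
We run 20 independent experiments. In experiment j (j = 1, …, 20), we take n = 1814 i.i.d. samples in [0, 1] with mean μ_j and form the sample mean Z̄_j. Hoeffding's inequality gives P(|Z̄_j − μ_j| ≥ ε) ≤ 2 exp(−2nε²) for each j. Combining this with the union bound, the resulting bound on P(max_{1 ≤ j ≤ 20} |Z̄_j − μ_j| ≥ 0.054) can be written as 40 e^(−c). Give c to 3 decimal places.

Union bound over the 20 events: P(max_{1 ≤ j ≤ 20} |Z̄_j − μ_j| ≥ 0.054) ≤ 20·2·exp(−2nε²) = 40 exp(−2·1814·0.054²).
So c = 2·1814·0.054² = 10.5792.

10.579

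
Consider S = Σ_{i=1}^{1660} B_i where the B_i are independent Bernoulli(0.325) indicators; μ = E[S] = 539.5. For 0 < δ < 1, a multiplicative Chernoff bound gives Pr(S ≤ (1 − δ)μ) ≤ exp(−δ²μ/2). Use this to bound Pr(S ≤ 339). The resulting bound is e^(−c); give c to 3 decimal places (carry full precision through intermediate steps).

Write 339 = (1 − δ)μ, so δ = 1 − 339/539.5 = 0.3716404…
Then the exponent is δ²μ/2 = (μ − 339)²/(2μ) = 37.256951.

37.257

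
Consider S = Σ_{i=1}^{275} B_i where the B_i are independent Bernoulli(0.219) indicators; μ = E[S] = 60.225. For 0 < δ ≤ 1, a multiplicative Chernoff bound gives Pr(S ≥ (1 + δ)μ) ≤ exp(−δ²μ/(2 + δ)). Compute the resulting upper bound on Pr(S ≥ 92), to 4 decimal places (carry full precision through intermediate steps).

0.0013

Write 92 = (1 + δ)μ, so δ = 92/60.225 − 1 = 0.5276048…
Then the exponent is δ²μ/(2 + δ) = (92 − μ)² / (μ·(2 + δ)) = 6.632620.
Bound = exp(−6.632620) = 0.00132.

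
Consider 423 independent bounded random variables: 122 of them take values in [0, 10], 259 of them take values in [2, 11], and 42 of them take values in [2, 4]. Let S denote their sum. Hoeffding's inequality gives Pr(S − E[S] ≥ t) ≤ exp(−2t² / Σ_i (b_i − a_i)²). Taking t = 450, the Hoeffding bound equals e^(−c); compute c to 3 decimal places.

12.145

Σ(b_i − a_i)² = 122·10² + 259·9² + 42·2² = 33347.
c = 2t² / 33347 = 2·450² / 33347 = 12.1450.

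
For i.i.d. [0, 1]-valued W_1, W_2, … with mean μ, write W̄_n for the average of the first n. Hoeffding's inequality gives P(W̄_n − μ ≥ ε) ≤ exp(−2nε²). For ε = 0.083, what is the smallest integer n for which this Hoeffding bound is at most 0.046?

Require exp(−2nε²) ≤ 0.046, i.e. 2nε² ≥ ln(1/0.046) = 3.079114.
So n ≥ 3.079114 / (2·0.083²) = 223.480.
The smallest integer n is 224.

224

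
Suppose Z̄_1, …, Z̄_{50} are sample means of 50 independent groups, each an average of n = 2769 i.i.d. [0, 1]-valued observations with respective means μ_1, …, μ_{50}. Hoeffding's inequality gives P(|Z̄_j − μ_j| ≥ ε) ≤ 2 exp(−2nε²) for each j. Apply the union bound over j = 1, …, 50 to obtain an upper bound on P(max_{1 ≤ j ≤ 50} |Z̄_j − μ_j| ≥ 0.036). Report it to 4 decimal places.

Per-experiment Hoeffding bound: 2·exp(−2·2769·0.036²) = 2·exp(−7.17725) = 0.0015275.
Union bound over 50 events: 50·0.0015275 = 0.07638.

0.0764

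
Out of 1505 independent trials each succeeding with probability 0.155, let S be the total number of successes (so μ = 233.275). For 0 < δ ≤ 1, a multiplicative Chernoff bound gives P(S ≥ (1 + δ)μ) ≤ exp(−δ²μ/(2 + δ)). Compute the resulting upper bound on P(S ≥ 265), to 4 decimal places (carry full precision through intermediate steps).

0.1327

Write 265 = (1 + δ)μ, so δ = 265/233.275 − 1 = 0.1359983…
Then the exponent is δ²μ/(2 + δ) = (265 − μ)² / (μ·(2 + δ)) = 2.019920.
Bound = exp(−2.019920) = 0.13267.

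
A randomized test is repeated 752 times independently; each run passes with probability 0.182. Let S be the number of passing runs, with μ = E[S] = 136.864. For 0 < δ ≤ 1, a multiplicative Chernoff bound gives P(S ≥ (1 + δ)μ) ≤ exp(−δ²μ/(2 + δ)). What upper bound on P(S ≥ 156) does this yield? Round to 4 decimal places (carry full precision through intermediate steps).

Write 156 = (1 + δ)μ, so δ = 156/136.864 − 1 = 0.1398176…
Then the exponent is δ²μ/(2 + δ) = (156 − μ)² / (μ·(2 + δ)) = 1.250364.
Bound = exp(−1.250364) = 0.28640.

0.2864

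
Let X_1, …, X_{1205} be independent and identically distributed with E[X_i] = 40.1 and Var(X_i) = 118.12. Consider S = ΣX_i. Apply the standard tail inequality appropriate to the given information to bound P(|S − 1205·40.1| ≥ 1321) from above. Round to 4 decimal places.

With mean and variance of each term known, Chebyshev's inequality bounds the deviation of the sum (or sample mean).
Var(S) = n·Var(X_i) = 1205·118.12 = 142334.6.
Chebyshev: P(|S − 1205·40.1| ≥ 1321) ≤ Var(S)/1321² = 142334.6/1745041 = 0.0816.

0.0816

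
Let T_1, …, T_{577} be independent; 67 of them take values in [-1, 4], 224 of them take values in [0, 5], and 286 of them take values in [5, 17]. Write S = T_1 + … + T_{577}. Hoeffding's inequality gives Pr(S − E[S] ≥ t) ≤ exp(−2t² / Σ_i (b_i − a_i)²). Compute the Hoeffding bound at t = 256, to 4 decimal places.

Σ(b_i − a_i)² = 67·5² + 224·5² + 286·12² = 48459.
Exponent = 2·256² / 48459 = 2.70480.
Bound = exp(−2.70480) = 0.06688.

0.0669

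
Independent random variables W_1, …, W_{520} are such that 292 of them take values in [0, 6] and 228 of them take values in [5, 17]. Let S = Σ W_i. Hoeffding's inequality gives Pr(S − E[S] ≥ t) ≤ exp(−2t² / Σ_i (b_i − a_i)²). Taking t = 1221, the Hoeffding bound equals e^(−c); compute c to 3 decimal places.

Σ(b_i − a_i)² = 292·6² + 228·12² = 43344.
c = 2t² / 43344 = 2·1221² / 43344 = 68.7911.

68.791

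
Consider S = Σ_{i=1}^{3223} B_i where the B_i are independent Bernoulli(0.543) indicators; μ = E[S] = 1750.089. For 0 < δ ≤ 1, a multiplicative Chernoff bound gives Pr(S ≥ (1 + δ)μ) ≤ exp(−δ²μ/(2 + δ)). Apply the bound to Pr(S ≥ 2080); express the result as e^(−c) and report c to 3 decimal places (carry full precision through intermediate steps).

28.417

Write 2080 = (1 + δ)μ, so δ = 2080/1750.089 − 1 = 0.188511…
Then the exponent is δ²μ/(2 + δ) = (2080 − μ)² / (μ·(2 + δ)) = 28.417425.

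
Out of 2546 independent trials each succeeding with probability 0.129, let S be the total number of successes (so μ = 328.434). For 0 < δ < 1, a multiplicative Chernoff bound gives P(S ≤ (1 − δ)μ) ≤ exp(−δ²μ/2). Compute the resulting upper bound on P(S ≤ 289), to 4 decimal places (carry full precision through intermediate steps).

Write 289 = (1 − δ)μ, so δ = 1 − 289/328.434 = 0.1200667…
Then the exponent is δ²μ/2 = (μ − 289)²/(2μ) = 2.367356.
Bound = exp(−2.367356) = 0.09373.

0.0937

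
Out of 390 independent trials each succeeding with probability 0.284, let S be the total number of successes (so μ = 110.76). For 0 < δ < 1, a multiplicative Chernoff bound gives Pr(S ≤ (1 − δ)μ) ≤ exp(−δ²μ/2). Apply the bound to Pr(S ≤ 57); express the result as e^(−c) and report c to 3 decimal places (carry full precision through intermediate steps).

13.047

Write 57 = (1 − δ)μ, so δ = 1 − 57/110.76 = 0.4853738…
Then the exponent is δ²μ/2 = (μ − 57)²/(2μ) = 13.046847.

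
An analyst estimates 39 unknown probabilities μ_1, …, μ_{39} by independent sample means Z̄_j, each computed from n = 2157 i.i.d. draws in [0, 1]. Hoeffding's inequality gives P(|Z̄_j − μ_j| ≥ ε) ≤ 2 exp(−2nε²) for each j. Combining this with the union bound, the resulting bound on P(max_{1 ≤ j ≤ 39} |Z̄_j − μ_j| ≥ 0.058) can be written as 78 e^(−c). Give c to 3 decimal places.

Union bound over the 39 events: P(max_{1 ≤ j ≤ 39} |Z̄_j − μ_j| ≥ 0.058) ≤ 39·2·exp(−2nε²) = 78 exp(−2·2157·0.058²).
So c = 2·2157·0.058² = 14.5123.

14.512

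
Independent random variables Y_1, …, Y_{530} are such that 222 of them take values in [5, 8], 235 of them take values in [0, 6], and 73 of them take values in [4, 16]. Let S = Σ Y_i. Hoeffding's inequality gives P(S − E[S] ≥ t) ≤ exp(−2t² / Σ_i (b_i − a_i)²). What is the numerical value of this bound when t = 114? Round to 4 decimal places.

Σ(b_i − a_i)² = 222·3² + 235·6² + 73·12² = 20970.
Exponent = 2·114² / 20970 = 1.23948.
Bound = exp(−1.23948) = 0.28953.

0.2895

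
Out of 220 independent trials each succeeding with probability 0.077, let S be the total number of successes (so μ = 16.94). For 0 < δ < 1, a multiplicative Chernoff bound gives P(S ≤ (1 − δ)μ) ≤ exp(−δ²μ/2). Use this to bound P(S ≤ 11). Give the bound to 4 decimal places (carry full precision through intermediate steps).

0.3530

Write 11 = (1 − δ)μ, so δ = 1 − 11/16.94 = 0.3506494…
Then the exponent is δ²μ/2 = (μ − 11)²/(2μ) = 1.041429.
Bound = exp(−1.041429) = 0.35295.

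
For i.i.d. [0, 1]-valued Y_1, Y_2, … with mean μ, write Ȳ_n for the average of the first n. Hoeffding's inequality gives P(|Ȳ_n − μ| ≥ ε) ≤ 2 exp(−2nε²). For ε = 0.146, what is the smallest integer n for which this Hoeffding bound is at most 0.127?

65

Require 2·exp(−2nε²) ≤ 0.127, i.e. 2nε² ≥ ln(2/0.127) = 2.756715.
So n ≥ 2.756715 / (2·0.146²) = 64.663.
The smallest integer n is 65.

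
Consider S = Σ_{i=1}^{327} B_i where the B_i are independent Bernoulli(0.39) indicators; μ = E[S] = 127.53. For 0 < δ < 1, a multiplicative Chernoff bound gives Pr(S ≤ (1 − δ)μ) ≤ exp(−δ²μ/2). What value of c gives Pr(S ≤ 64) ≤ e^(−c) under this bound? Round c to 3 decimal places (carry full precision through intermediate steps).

Write 64 = (1 − δ)μ, so δ = 1 − 64/127.53 = 0.4981573…
Then the exponent is δ²μ/2 = (μ − 64)²/(2μ) = 15.823967.

15.824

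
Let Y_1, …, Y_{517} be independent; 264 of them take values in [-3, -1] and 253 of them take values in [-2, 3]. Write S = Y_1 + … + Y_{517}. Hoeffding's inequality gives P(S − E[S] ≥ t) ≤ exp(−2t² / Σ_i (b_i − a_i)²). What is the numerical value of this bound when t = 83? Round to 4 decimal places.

0.1546

Σ(b_i − a_i)² = 264·2² + 253·5² = 7381.
Exponent = 2·83² / 7381 = 1.86668.
Bound = exp(−1.86668) = 0.15464.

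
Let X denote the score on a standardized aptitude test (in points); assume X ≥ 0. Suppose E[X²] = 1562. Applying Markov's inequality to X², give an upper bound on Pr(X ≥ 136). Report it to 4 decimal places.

0.0845

Since X ≥ 0, the event {X ≥ 136} is the same as {X² ≥ 18496}.
Markov's inequality applied to X² gives Pr(X² ≥ 18496) ≤ E[X²]/18496 = 1562/18496 = 0.0845.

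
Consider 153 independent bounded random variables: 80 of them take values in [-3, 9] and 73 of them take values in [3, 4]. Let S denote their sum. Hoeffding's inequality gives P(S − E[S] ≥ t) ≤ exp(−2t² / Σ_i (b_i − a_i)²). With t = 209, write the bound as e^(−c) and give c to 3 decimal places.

7.536

Σ(b_i − a_i)² = 80·12² + 73·1² = 11593.
c = 2t² / 11593 = 2·209² / 11593 = 7.5358.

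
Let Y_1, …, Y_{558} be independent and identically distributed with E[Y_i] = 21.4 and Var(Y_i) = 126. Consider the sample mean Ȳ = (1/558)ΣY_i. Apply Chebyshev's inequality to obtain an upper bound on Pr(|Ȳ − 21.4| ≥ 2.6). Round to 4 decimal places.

Var(Ȳ) = Var(Y_i)/n = 126/558 = 0.22581.
Chebyshev: Pr(|Ȳ − 21.4| ≥ 2.6) ≤ Var(Ȳ)/(2.6)² = 126/(558·2.6²) = 0.0334.

0.0334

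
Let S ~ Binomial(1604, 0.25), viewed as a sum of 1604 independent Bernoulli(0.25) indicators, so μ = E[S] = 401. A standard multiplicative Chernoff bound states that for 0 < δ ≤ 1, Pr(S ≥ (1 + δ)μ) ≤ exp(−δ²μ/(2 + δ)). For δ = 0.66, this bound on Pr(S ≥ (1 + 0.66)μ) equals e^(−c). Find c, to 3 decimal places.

c = δ²μ/(2 + δ) = 0.66²·401/(2 + 0.66) = 65.6675.

65.668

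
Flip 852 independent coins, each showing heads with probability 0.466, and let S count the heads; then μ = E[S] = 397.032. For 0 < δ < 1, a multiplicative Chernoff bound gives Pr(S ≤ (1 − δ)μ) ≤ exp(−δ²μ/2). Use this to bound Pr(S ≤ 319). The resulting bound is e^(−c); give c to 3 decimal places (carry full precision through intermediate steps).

Write 319 = (1 − δ)μ, so δ = 1 − 319/397.032 = 0.1965383…
Then the exponent is δ²μ/2 = (μ − 319)²/(2μ) = 7.668139.

7.668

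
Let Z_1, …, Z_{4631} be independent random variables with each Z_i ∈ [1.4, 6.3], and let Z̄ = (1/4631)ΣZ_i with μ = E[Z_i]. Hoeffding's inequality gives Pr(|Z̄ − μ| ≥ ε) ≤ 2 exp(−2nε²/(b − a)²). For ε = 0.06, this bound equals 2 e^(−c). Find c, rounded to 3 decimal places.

1.389

c = 2nε²/(b − a)² = 2·4631·0.06² / 4.9² = 1.3887.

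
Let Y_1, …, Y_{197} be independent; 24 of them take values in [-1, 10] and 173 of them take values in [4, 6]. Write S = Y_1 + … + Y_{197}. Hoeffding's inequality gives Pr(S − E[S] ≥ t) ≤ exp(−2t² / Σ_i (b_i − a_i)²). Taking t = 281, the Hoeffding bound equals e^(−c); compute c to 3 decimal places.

43.916

Σ(b_i − a_i)² = 24·11² + 173·2² = 3596.
c = 2t² / 3596 = 2·281² / 3596 = 43.9160.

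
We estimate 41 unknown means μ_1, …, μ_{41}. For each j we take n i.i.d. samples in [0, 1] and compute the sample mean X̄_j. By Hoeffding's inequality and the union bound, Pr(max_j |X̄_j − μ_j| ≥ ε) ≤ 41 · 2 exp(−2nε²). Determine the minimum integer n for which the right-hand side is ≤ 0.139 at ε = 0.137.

Need 2·41·exp(−2nε²) ≤ 0.139, i.e. exp(−2nε²) ≤ 0.139/82.
So 2nε² ≥ ln(82/0.139) = 6.380001.
Hence n ≥ 6.380001/(2·0.137²) = 169.961.
The smallest integer n is 170.

170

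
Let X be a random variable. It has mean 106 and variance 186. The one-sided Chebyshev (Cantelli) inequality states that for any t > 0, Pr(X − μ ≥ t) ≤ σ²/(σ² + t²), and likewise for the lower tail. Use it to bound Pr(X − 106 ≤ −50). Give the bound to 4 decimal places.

0.0692

Here σ² = 186 and t = 50, so σ² + t² = 2686.
Cantelli's bound: 186/2686 = 0.0692.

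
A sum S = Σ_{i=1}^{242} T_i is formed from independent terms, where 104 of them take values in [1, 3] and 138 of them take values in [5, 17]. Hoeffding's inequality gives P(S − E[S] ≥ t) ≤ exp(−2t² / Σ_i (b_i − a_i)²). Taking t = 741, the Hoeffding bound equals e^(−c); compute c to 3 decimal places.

54.129

Σ(b_i − a_i)² = 104·2² + 138·12² = 20288.
c = 2t² / 20288 = 2·741² / 20288 = 54.1286.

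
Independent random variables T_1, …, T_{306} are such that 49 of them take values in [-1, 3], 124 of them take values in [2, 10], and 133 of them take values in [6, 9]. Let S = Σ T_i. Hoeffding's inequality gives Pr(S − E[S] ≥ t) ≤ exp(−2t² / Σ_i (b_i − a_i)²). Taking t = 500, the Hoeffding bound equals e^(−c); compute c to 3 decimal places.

50.418

Σ(b_i − a_i)² = 49·4² + 124·8² + 133·3² = 9917.
c = 2t² / 9917 = 2·500² / 9917 = 50.4185.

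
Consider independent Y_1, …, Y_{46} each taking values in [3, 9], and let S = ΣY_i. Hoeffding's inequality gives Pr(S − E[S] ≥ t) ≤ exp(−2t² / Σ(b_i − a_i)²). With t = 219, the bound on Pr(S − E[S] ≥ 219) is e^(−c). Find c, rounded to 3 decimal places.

57.924

Σ(b_i − a_i)² = 46·(6)² = 1656.
c = 2t²/1656 = 2·219²/1656 = 57.9239.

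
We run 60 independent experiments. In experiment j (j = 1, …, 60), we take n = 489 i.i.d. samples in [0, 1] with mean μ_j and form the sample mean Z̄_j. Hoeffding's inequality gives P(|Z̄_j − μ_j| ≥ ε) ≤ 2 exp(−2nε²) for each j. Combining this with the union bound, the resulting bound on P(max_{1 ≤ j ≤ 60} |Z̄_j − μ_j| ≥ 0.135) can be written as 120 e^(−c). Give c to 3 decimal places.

Union bound over the 60 events: P(max_{1 ≤ j ≤ 60} |Z̄_j − μ_j| ≥ 0.135) ≤ 60·2·exp(−2nε²) = 120 exp(−2·489·0.135²).
So c = 2·489·0.135² = 17.8240.

17.824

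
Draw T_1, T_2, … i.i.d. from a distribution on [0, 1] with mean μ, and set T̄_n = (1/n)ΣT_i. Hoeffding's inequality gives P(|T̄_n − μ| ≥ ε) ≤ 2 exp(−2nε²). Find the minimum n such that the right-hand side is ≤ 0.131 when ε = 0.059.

392

Require 2·exp(−2nε²) ≤ 0.131, i.e. 2nε² ≥ ln(2/0.131) = 2.725705.
So n ≥ 2.725705 / (2·0.059²) = 391.512.
The smallest integer n is 392.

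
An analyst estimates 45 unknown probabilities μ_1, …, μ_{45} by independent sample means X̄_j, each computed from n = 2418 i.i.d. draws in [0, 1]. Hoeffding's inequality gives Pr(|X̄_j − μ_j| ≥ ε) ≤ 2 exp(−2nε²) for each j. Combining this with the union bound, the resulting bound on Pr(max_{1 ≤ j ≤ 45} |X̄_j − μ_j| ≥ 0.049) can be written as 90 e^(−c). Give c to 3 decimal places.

11.611

Union bound over the 45 events: Pr(max_{1 ≤ j ≤ 45} |X̄_j − μ_j| ≥ 0.049) ≤ 45·2·exp(−2nε²) = 90 exp(−2·2418·0.049²).
So c = 2·2418·0.049² = 11.6112.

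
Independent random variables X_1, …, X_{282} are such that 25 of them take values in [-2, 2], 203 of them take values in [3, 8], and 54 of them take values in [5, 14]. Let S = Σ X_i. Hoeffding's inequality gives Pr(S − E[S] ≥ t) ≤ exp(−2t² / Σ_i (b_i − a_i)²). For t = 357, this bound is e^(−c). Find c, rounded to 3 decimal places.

25.881

Σ(b_i − a_i)² = 25·4² + 203·5² + 54·9² = 9849.
c = 2t² / 9849 = 2·357² / 9849 = 25.8806.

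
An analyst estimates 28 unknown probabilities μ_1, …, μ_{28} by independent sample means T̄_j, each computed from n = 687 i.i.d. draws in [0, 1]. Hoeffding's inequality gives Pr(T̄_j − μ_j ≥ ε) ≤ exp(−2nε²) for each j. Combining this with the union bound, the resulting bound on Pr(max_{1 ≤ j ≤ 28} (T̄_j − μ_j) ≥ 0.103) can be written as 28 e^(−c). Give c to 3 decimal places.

Union bound over the 28 events: Pr(max_{1 ≤ j ≤ 28} (T̄_j − μ_j) ≥ 0.103) ≤ 28·exp(−2nε²) = 28 exp(−2·687·0.103²).
So c = 2·687·0.103² = 14.5768.

14.577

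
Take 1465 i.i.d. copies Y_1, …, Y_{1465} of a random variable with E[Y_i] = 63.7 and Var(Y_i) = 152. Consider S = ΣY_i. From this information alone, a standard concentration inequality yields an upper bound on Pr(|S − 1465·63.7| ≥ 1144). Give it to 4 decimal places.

With mean and variance of each term known, Chebyshev's inequality bounds the deviation of the sum (or sample mean).
Var(S) = n·Var(Y_i) = 1465·152 = 222680.
Chebyshev: Pr(|S − 1465·63.7| ≥ 1144) ≤ Var(S)/1144² = 222680/1308736 = 0.1701.

0.1701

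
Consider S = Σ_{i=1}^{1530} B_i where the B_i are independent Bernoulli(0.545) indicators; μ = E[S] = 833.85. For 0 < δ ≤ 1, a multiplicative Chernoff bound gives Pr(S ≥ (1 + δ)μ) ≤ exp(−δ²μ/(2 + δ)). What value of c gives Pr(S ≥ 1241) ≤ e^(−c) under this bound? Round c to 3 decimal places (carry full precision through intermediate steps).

79.895

Write 1241 = (1 + δ)μ, so δ = 1241/833.85 − 1 = 0.4882773…
Then the exponent is δ²μ/(2 + δ) = (1241 − μ)² / (μ·(2 + δ)) = 79.895473.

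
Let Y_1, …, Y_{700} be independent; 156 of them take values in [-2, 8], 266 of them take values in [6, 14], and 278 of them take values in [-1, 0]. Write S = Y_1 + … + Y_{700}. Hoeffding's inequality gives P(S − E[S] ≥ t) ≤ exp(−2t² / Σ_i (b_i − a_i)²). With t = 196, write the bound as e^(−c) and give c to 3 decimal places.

Σ(b_i − a_i)² = 156·10² + 266·8² + 278·1² = 32902.
c = 2t² / 32902 = 2·196² / 32902 = 2.3352.

2.335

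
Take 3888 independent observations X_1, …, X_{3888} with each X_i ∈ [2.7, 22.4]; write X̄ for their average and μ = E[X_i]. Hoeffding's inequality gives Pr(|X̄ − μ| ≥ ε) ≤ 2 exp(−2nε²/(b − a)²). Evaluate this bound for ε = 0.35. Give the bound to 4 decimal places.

Exponent: 2nε²/(b − a)² = 2·3888·0.35² / 19.7² = 2.45448.
Bound = 2·exp(−2.45448) = 0.17182.

0.1718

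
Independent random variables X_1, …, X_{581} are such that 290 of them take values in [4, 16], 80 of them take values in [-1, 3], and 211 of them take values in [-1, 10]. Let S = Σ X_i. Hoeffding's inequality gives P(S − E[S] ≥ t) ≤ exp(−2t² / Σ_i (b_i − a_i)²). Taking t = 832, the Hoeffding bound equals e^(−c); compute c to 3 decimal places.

Σ(b_i − a_i)² = 290·12² + 80·4² + 211·11² = 68571.
c = 2t² / 68571 = 2·832² / 68571 = 20.1900.

20.190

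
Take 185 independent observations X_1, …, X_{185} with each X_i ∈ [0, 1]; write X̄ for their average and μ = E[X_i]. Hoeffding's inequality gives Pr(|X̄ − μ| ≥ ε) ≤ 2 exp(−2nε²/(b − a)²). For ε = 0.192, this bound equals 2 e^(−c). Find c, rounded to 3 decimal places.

c = 2nε²/(b − a)² = 2·185·0.192² / 1² = 13.6397.

13.640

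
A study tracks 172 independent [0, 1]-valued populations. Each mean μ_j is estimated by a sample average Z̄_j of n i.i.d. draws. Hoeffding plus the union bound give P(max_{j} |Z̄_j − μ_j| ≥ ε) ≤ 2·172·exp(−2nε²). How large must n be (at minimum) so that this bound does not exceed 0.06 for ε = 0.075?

Need 2·172·exp(−2nε²) ≤ 0.06, i.e. exp(−2nε²) ≤ 0.06/344.
So 2nε² ≥ ln(344/0.06) = 8.654052.
Hence n ≥ 8.654052/(2·0.075²) = 769.249.
The smallest integer n is 770.

770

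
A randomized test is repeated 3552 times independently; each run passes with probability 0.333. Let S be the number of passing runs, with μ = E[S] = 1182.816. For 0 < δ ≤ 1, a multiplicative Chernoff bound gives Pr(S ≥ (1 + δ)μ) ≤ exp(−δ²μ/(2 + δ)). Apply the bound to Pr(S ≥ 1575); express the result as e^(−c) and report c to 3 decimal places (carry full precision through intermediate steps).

55.772

Write 1575 = (1 + δ)μ, so δ = 1575/1182.816 − 1 = 0.3315681…
Then the exponent is δ²μ/(2 + δ) = (1575 − μ)² / (μ·(2 + δ)) = 55.771774.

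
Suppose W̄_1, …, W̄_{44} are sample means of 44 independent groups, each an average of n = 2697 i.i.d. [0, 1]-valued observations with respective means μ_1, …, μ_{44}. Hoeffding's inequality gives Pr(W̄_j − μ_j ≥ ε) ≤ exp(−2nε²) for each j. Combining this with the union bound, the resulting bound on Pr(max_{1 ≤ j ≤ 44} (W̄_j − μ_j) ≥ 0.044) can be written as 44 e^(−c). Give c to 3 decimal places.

10.443

Union bound over the 44 events: Pr(max_{1 ≤ j ≤ 44} (W̄_j − μ_j) ≥ 0.044) ≤ 44·exp(−2nε²) = 44 exp(−2·2697·0.044²).
So c = 2·2697·0.044² = 10.4428.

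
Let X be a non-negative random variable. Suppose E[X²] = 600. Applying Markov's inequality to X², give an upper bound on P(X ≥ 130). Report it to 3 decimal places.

0.036

Since X ≥ 0, the event {X ≥ 130} is the same as {X² ≥ 16900}.
Markov's inequality applied to X² gives P(X² ≥ 16900) ≤ E[X²]/16900 = 600/16900 = 0.0355.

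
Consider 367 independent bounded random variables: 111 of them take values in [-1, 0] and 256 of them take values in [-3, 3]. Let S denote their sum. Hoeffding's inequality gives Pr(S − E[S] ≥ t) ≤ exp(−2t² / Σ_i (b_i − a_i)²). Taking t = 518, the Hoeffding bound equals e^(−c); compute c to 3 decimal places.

57.537

Σ(b_i − a_i)² = 111·1² + 256·6² = 9327.
c = 2t² / 9327 = 2·518² / 9327 = 57.5370.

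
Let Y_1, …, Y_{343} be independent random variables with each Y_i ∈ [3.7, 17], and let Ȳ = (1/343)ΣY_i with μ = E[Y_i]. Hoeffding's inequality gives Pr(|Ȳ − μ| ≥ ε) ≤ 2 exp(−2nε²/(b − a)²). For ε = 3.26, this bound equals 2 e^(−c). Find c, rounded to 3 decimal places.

c = 2nε²/(b − a)² = 2·343·3.26² / 13.3² = 41.2151.

41.215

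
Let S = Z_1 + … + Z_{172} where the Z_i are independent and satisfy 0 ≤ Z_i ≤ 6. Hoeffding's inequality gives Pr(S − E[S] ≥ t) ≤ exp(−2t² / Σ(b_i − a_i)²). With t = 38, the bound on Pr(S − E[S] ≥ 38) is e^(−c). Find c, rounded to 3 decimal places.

Σ(b_i − a_i)² = 172·(6)² = 6192.
c = 2t²/6192 = 2·38²/6192 = 0.4664.

0.466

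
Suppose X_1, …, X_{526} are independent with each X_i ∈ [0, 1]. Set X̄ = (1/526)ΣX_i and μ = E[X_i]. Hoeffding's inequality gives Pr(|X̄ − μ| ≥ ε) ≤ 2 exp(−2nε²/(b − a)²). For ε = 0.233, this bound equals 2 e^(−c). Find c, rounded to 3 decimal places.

57.112

c = 2nε²/(b − a)² = 2·526·0.233² / 1² = 57.1120.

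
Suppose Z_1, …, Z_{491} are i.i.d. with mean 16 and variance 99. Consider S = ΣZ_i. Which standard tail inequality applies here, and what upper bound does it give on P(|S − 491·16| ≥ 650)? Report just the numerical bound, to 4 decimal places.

0.1151

With mean and variance of each term known, Chebyshev's inequality bounds the deviation of the sum (or sample mean).
Var(S) = n·Var(Z_i) = 491·99 = 48609.
Chebyshev: P(|S − 491·16| ≥ 650) ≤ Var(S)/650² = 48609/422500 = 0.1151.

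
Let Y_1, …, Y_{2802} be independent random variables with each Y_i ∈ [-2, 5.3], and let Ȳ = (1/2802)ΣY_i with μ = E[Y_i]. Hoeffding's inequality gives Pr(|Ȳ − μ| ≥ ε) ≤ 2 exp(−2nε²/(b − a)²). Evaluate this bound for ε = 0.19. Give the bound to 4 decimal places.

0.0449

Exponent: 2nε²/(b − a)² = 2·2802·0.19² / 7.3² = 3.79629.
Bound = 2·exp(−3.79629) = 0.04491.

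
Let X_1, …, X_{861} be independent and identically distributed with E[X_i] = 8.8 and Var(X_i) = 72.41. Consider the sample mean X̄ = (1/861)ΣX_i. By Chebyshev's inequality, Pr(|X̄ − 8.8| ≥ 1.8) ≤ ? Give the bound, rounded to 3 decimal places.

0.026

Var(X̄) = Var(X_i)/n = 72.41/861 = 0.0841.
Chebyshev: Pr(|X̄ − 8.8| ≥ 1.8) ≤ Var(X̄)/(1.8)² = 72.41/(861·1.8²) = 0.0260.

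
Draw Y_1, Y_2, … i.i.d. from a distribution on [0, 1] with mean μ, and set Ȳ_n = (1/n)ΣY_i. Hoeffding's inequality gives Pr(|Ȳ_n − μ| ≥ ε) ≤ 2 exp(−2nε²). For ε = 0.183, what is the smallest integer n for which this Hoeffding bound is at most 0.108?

44

Require 2·exp(−2nε²) ≤ 0.108, i.e. 2nε² ≥ ln(2/0.108) = 2.918771.
So n ≥ 2.918771 / (2·0.183²) = 43.578.
The smallest integer n is 44.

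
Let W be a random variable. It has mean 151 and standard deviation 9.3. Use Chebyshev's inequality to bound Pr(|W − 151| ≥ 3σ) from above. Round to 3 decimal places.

Chebyshev: Pr(|W − μ| ≥ t) ≤ Var(W)/t².
Var(W) = σ² = 9.3² = 86.49.
t = 3·9.3 = 27.9.
Bound = 86.49 / 778.41 = 0.1111.

0.111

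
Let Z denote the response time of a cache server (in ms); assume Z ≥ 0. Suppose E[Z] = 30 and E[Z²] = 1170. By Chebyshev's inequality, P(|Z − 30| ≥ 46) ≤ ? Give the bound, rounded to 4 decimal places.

Var(Z) = E[Z²] − (E[Z])² = 1170 − 900 = 270.
Chebyshev's inequality: P(|Z − μ| ≥ t) ≤ Var(Z)/t² = 270/2116 = 0.1276.

0.1276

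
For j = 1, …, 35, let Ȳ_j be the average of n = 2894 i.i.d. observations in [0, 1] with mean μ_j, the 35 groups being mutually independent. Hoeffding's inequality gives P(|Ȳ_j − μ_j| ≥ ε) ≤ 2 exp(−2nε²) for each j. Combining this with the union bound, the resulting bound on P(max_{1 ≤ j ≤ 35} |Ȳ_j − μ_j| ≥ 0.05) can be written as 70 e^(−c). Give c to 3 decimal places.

14.470

Union bound over the 35 events: P(max_{1 ≤ j ≤ 35} |Ȳ_j − μ_j| ≥ 0.05) ≤ 35·2·exp(−2nε²) = 70 exp(−2·2894·0.05²).
So c = 2·2894·0.05² = 14.4700.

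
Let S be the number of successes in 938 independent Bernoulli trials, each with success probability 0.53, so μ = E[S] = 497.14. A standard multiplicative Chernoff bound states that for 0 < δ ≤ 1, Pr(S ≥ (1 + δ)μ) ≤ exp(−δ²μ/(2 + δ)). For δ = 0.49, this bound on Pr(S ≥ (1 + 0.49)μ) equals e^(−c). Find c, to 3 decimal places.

c = δ²μ/(2 + δ) = 0.49²·497.14/(2 + 0.49) = 47.9371.

47.937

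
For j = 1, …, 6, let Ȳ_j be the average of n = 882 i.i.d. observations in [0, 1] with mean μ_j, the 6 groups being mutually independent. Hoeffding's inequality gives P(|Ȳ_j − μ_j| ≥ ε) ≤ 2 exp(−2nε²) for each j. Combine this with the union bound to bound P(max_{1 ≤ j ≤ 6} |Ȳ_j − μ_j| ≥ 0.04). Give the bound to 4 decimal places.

0.7136

Per-experiment Hoeffding bound: 2·exp(−2·882·0.04²) = 2·exp(−2.82240) = 0.11893.
Union bound over 6 events: 6·0.11893 = 0.71356.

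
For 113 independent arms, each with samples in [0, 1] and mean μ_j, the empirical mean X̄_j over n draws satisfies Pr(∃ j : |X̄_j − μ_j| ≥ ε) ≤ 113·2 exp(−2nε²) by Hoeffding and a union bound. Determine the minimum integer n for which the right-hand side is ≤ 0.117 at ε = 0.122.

Need 2·113·exp(−2nε²) ≤ 0.117, i.e. exp(−2nε²) ≤ 0.117/226.
So 2nε² ≥ ln(226/0.117) = 7.566116.
Hence n ≥ 7.566116/(2·0.122²) = 254.169.
The smallest integer n is 255.

255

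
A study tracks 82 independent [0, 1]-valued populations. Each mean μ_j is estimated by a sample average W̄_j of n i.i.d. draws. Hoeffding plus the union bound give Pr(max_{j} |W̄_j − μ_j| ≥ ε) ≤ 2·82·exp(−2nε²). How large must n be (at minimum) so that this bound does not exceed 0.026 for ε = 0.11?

Need 2·82·exp(−2nε²) ≤ 0.026, i.e. exp(−2nε²) ≤ 0.026/164.
So 2nε² ≥ ln(164/0.026) = 8.749525.
Hence n ≥ 8.749525/(2·0.11²) = 361.551.
The smallest integer n is 362.

362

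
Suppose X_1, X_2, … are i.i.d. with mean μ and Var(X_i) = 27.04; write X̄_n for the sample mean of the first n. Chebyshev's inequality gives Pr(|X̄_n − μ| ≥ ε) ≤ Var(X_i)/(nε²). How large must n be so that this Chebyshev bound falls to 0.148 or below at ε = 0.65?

433

Require 27.04/(n·0.65²) ≤ 0.148, i.e. n ≥ 27.04/(0.148·0.65²) = 432.432.
The smallest integer n is 433.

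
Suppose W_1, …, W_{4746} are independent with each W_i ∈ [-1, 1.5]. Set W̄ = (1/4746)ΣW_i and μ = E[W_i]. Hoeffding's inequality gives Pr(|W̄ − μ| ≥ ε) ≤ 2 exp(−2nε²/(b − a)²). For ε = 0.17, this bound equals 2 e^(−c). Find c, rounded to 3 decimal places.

43.891

c = 2nε²/(b − a)² = 2·4746·0.17² / 2.5² = 43.8910.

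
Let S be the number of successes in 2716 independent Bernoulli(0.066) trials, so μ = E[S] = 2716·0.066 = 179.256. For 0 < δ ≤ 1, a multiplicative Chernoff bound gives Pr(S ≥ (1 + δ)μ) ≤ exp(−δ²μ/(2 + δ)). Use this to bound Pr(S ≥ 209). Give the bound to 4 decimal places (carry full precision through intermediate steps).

Write 209 = (1 + δ)μ, so δ = 209/179.256 − 1 = 0.1659303…
Then the exponent is δ²μ/(2 + δ) = (209 − μ)² / (μ·(2 + δ)) = 2.278665.
Bound = exp(−2.278665) = 0.10242.

0.1024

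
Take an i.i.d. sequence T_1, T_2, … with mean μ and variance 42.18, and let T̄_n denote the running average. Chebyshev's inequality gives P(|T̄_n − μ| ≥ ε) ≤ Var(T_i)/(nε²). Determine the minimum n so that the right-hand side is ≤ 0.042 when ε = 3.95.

65

Require 42.18/(n·3.95²) ≤ 0.042, i.e. n ≥ 42.18/(0.042·3.95²) = 64.367.
The smallest integer n is 65.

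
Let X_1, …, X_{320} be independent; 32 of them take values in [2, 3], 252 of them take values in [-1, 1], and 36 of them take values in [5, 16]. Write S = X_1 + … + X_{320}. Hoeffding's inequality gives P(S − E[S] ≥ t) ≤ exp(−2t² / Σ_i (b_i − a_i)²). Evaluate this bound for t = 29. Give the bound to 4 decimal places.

0.7322

Σ(b_i − a_i)² = 32·1² + 252·2² + 36·11² = 5396.
Exponent = 2·29² / 5396 = 0.31171.
Bound = exp(−0.31171) = 0.73219.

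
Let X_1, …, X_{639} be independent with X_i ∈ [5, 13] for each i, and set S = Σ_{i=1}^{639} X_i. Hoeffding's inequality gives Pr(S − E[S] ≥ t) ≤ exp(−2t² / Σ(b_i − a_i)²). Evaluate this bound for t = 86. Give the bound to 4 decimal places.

0.6965

Σ(b_i − a_i)² = 639·(8)² = 40896.
Exponent = 2·86²/40896 = 0.3617.
Bound = exp(−0.3617) = 0.69649.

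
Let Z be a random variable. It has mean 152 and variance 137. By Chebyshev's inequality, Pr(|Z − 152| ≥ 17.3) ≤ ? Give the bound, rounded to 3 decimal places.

Chebyshev: Pr(|Z − μ| ≥ t) ≤ Var(Z)/t².
Bound = 137 / 299.29 = 0.4578.

0.458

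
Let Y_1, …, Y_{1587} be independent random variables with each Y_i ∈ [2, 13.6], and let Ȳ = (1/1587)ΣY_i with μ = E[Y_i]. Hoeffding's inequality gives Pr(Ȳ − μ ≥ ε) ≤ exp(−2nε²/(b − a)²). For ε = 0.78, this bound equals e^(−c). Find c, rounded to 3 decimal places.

c = 2nε²/(b − a)² = 2·1587·0.78² / 11.6² = 14.3509.

14.351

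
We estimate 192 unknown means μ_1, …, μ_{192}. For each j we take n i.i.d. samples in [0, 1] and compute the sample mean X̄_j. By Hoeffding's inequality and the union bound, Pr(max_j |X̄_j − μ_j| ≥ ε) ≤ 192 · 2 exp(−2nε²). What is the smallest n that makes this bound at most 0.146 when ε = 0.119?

Need 2·192·exp(−2nε²) ≤ 0.146, i.e. exp(−2nε²) ≤ 0.146/384.
So 2nε² ≥ ln(384/0.146) = 7.874791.
Hence n ≥ 7.874791/(2·0.119²) = 278.045.
The smallest integer n is 279.

279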